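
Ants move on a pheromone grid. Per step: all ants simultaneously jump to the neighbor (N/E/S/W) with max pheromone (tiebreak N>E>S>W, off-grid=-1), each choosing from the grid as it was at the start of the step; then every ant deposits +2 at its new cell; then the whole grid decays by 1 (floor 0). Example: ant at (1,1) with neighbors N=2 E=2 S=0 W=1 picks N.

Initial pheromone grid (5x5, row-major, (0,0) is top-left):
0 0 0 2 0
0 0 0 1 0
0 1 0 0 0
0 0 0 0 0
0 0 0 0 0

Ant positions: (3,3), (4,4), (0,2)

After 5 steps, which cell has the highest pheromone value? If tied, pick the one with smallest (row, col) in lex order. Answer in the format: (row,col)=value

Step 1: ant0:(3,3)->N->(2,3) | ant1:(4,4)->N->(3,4) | ant2:(0,2)->E->(0,3)
  grid max=3 at (0,3)
Step 2: ant0:(2,3)->N->(1,3) | ant1:(3,4)->N->(2,4) | ant2:(0,3)->E->(0,4)
  grid max=2 at (0,3)
Step 3: ant0:(1,3)->N->(0,3) | ant1:(2,4)->N->(1,4) | ant2:(0,4)->W->(0,3)
  grid max=5 at (0,3)
Step 4: ant0:(0,3)->E->(0,4) | ant1:(1,4)->N->(0,4) | ant2:(0,3)->E->(0,4)
  grid max=5 at (0,4)
Step 5: ant0:(0,4)->W->(0,3) | ant1:(0,4)->W->(0,3) | ant2:(0,4)->W->(0,3)
  grid max=9 at (0,3)
Final grid:
  0 0 0 9 4
  0 0 0 0 0
  0 0 0 0 0
  0 0 0 0 0
  0 0 0 0 0
Max pheromone 9 at (0,3)

Answer: (0,3)=9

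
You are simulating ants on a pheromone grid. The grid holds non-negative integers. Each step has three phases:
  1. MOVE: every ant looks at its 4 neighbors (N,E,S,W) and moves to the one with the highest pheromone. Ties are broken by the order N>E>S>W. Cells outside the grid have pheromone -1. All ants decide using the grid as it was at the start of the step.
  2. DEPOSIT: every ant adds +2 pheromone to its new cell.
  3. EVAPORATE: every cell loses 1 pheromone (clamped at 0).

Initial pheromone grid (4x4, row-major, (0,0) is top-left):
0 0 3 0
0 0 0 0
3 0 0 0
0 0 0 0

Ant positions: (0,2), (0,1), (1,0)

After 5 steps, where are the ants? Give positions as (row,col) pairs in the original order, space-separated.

Step 1: ant0:(0,2)->E->(0,3) | ant1:(0,1)->E->(0,2) | ant2:(1,0)->S->(2,0)
  grid max=4 at (0,2)
Step 2: ant0:(0,3)->W->(0,2) | ant1:(0,2)->E->(0,3) | ant2:(2,0)->N->(1,0)
  grid max=5 at (0,2)
Step 3: ant0:(0,2)->E->(0,3) | ant1:(0,3)->W->(0,2) | ant2:(1,0)->S->(2,0)
  grid max=6 at (0,2)
Step 4: ant0:(0,3)->W->(0,2) | ant1:(0,2)->E->(0,3) | ant2:(2,0)->N->(1,0)
  grid max=7 at (0,2)
Step 5: ant0:(0,2)->E->(0,3) | ant1:(0,3)->W->(0,2) | ant2:(1,0)->S->(2,0)
  grid max=8 at (0,2)

(0,3) (0,2) (2,0)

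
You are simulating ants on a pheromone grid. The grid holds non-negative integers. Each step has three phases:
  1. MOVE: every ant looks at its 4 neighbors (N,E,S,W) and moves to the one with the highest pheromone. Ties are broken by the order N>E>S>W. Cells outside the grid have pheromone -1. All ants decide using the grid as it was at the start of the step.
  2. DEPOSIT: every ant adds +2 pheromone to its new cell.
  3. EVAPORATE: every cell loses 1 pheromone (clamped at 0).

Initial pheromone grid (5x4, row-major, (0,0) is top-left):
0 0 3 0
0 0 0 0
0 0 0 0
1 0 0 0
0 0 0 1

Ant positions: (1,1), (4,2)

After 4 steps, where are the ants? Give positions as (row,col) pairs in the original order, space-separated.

Step 1: ant0:(1,1)->N->(0,1) | ant1:(4,2)->E->(4,3)
  grid max=2 at (0,2)
Step 2: ant0:(0,1)->E->(0,2) | ant1:(4,3)->N->(3,3)
  grid max=3 at (0,2)
Step 3: ant0:(0,2)->E->(0,3) | ant1:(3,3)->S->(4,3)
  grid max=2 at (0,2)
Step 4: ant0:(0,3)->W->(0,2) | ant1:(4,3)->N->(3,3)
  grid max=3 at (0,2)

(0,2) (3,3)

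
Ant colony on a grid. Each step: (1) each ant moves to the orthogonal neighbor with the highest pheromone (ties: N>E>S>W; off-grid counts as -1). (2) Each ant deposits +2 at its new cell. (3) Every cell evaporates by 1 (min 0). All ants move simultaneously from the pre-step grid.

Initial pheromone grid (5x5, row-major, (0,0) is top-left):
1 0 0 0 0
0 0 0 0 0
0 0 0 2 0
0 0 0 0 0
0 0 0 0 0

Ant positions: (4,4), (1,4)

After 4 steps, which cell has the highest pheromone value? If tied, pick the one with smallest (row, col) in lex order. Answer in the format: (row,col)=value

Answer: (1,4)=3

Derivation:
Step 1: ant0:(4,4)->N->(3,4) | ant1:(1,4)->N->(0,4)
  grid max=1 at (0,4)
Step 2: ant0:(3,4)->N->(2,4) | ant1:(0,4)->S->(1,4)
  grid max=1 at (1,4)
Step 3: ant0:(2,4)->N->(1,4) | ant1:(1,4)->S->(2,4)
  grid max=2 at (1,4)
Step 4: ant0:(1,4)->S->(2,4) | ant1:(2,4)->N->(1,4)
  grid max=3 at (1,4)
Final grid:
  0 0 0 0 0
  0 0 0 0 3
  0 0 0 0 3
  0 0 0 0 0
  0 0 0 0 0
Max pheromone 3 at (1,4)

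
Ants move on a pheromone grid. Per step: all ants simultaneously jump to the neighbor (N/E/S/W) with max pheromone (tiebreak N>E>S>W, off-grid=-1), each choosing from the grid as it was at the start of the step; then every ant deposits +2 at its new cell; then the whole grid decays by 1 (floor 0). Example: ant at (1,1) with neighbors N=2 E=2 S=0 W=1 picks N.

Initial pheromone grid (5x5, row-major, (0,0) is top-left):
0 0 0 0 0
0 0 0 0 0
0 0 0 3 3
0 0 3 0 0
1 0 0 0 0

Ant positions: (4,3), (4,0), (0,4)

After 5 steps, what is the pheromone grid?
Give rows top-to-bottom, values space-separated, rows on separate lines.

After step 1: ants at (3,3),(3,0),(1,4)
  0 0 0 0 0
  0 0 0 0 1
  0 0 0 2 2
  1 0 2 1 0
  0 0 0 0 0
After step 2: ants at (2,3),(2,0),(2,4)
  0 0 0 0 0
  0 0 0 0 0
  1 0 0 3 3
  0 0 1 0 0
  0 0 0 0 0
After step 3: ants at (2,4),(1,0),(2,3)
  0 0 0 0 0
  1 0 0 0 0
  0 0 0 4 4
  0 0 0 0 0
  0 0 0 0 0
After step 4: ants at (2,3),(0,0),(2,4)
  1 0 0 0 0
  0 0 0 0 0
  0 0 0 5 5
  0 0 0 0 0
  0 0 0 0 0
After step 5: ants at (2,4),(0,1),(2,3)
  0 1 0 0 0
  0 0 0 0 0
  0 0 0 6 6
  0 0 0 0 0
  0 0 0 0 0

0 1 0 0 0
0 0 0 0 0
0 0 0 6 6
0 0 0 0 0
0 0 0 0 0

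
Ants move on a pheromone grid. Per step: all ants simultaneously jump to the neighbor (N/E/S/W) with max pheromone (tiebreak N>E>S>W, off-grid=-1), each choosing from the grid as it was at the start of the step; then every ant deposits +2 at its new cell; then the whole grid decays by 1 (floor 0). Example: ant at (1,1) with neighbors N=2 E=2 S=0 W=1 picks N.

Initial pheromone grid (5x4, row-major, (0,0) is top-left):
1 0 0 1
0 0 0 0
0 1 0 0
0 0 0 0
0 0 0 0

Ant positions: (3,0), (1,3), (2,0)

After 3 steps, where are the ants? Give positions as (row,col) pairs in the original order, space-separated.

Step 1: ant0:(3,0)->N->(2,0) | ant1:(1,3)->N->(0,3) | ant2:(2,0)->E->(2,1)
  grid max=2 at (0,3)
Step 2: ant0:(2,0)->E->(2,1) | ant1:(0,3)->S->(1,3) | ant2:(2,1)->W->(2,0)
  grid max=3 at (2,1)
Step 3: ant0:(2,1)->W->(2,0) | ant1:(1,3)->N->(0,3) | ant2:(2,0)->E->(2,1)
  grid max=4 at (2,1)

(2,0) (0,3) (2,1)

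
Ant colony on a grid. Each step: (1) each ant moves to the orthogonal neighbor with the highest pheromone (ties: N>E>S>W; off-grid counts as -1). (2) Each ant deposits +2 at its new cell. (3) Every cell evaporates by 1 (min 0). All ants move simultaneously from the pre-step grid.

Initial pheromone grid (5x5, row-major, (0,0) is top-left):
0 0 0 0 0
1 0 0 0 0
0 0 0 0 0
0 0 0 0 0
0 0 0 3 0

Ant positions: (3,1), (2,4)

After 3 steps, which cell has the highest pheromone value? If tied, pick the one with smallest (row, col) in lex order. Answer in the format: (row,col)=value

Step 1: ant0:(3,1)->N->(2,1) | ant1:(2,4)->N->(1,4)
  grid max=2 at (4,3)
Step 2: ant0:(2,1)->N->(1,1) | ant1:(1,4)->N->(0,4)
  grid max=1 at (0,4)
Step 3: ant0:(1,1)->N->(0,1) | ant1:(0,4)->S->(1,4)
  grid max=1 at (0,1)
Final grid:
  0 1 0 0 0
  0 0 0 0 1
  0 0 0 0 0
  0 0 0 0 0
  0 0 0 0 0
Max pheromone 1 at (0,1)

Answer: (0,1)=1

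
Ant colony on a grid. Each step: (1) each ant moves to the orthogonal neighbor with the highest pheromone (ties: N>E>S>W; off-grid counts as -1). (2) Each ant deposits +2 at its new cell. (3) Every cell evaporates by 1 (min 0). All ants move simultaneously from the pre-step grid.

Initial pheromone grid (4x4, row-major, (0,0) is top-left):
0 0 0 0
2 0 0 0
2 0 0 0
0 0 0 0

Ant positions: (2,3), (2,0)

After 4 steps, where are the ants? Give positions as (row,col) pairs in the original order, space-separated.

Step 1: ant0:(2,3)->N->(1,3) | ant1:(2,0)->N->(1,0)
  grid max=3 at (1,0)
Step 2: ant0:(1,3)->N->(0,3) | ant1:(1,0)->S->(2,0)
  grid max=2 at (1,0)
Step 3: ant0:(0,3)->S->(1,3) | ant1:(2,0)->N->(1,0)
  grid max=3 at (1,0)
Step 4: ant0:(1,3)->N->(0,3) | ant1:(1,0)->S->(2,0)
  grid max=2 at (1,0)

(0,3) (2,0)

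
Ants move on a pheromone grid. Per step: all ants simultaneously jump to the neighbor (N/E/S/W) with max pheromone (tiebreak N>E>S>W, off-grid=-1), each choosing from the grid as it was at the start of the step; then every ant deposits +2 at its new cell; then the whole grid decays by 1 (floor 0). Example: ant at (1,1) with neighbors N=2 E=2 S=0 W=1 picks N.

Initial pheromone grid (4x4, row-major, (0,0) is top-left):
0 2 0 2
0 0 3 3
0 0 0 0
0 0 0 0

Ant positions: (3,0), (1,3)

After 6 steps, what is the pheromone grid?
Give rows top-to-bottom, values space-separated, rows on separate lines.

After step 1: ants at (2,0),(1,2)
  0 1 0 1
  0 0 4 2
  1 0 0 0
  0 0 0 0
After step 2: ants at (1,0),(1,3)
  0 0 0 0
  1 0 3 3
  0 0 0 0
  0 0 0 0
After step 3: ants at (0,0),(1,2)
  1 0 0 0
  0 0 4 2
  0 0 0 0
  0 0 0 0
After step 4: ants at (0,1),(1,3)
  0 1 0 0
  0 0 3 3
  0 0 0 0
  0 0 0 0
After step 5: ants at (0,2),(1,2)
  0 0 1 0
  0 0 4 2
  0 0 0 0
  0 0 0 0
After step 6: ants at (1,2),(1,3)
  0 0 0 0
  0 0 5 3
  0 0 0 0
  0 0 0 0

0 0 0 0
0 0 5 3
0 0 0 0
0 0 0 0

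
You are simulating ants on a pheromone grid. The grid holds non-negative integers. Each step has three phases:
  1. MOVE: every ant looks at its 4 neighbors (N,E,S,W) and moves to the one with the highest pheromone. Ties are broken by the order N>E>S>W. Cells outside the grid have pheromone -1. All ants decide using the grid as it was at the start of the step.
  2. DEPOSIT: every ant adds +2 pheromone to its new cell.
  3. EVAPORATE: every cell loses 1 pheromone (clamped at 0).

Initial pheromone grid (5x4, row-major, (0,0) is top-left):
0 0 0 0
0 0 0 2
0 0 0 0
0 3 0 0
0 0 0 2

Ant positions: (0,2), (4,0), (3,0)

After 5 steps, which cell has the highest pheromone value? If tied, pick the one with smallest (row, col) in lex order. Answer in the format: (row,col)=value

Answer: (3,1)=8

Derivation:
Step 1: ant0:(0,2)->E->(0,3) | ant1:(4,0)->N->(3,0) | ant2:(3,0)->E->(3,1)
  grid max=4 at (3,1)
Step 2: ant0:(0,3)->S->(1,3) | ant1:(3,0)->E->(3,1) | ant2:(3,1)->W->(3,0)
  grid max=5 at (3,1)
Step 3: ant0:(1,3)->N->(0,3) | ant1:(3,1)->W->(3,0) | ant2:(3,0)->E->(3,1)
  grid max=6 at (3,1)
Step 4: ant0:(0,3)->S->(1,3) | ant1:(3,0)->E->(3,1) | ant2:(3,1)->W->(3,0)
  grid max=7 at (3,1)
Step 5: ant0:(1,3)->N->(0,3) | ant1:(3,1)->W->(3,0) | ant2:(3,0)->E->(3,1)
  grid max=8 at (3,1)
Final grid:
  0 0 0 1
  0 0 0 1
  0 0 0 0
  5 8 0 0
  0 0 0 0
Max pheromone 8 at (3,1)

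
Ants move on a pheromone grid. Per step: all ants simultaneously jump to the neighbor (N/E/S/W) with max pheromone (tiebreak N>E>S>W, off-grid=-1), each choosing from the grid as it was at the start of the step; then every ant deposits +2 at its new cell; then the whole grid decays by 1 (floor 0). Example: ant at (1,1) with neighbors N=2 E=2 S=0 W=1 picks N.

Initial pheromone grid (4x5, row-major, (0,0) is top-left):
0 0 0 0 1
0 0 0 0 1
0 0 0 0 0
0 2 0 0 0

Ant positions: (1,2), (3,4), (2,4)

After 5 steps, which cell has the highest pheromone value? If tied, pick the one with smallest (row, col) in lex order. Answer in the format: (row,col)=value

Step 1: ant0:(1,2)->N->(0,2) | ant1:(3,4)->N->(2,4) | ant2:(2,4)->N->(1,4)
  grid max=2 at (1,4)
Step 2: ant0:(0,2)->E->(0,3) | ant1:(2,4)->N->(1,4) | ant2:(1,4)->S->(2,4)
  grid max=3 at (1,4)
Step 3: ant0:(0,3)->E->(0,4) | ant1:(1,4)->S->(2,4) | ant2:(2,4)->N->(1,4)
  grid max=4 at (1,4)
Step 4: ant0:(0,4)->S->(1,4) | ant1:(2,4)->N->(1,4) | ant2:(1,4)->S->(2,4)
  grid max=7 at (1,4)
Step 5: ant0:(1,4)->S->(2,4) | ant1:(1,4)->S->(2,4) | ant2:(2,4)->N->(1,4)
  grid max=8 at (1,4)
Final grid:
  0 0 0 0 0
  0 0 0 0 8
  0 0 0 0 7
  0 0 0 0 0
Max pheromone 8 at (1,4)

Answer: (1,4)=8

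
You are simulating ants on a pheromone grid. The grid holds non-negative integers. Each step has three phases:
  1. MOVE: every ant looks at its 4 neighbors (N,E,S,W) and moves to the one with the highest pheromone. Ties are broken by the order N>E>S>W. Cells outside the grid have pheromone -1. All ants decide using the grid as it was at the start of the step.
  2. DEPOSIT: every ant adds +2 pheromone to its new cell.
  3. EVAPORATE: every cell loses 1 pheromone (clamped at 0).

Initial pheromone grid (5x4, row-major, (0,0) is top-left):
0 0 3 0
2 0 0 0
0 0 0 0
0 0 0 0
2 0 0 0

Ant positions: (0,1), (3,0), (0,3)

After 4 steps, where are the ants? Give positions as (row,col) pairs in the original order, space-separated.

Step 1: ant0:(0,1)->E->(0,2) | ant1:(3,0)->S->(4,0) | ant2:(0,3)->W->(0,2)
  grid max=6 at (0,2)
Step 2: ant0:(0,2)->E->(0,3) | ant1:(4,0)->N->(3,0) | ant2:(0,2)->E->(0,3)
  grid max=5 at (0,2)
Step 3: ant0:(0,3)->W->(0,2) | ant1:(3,0)->S->(4,0) | ant2:(0,3)->W->(0,2)
  grid max=8 at (0,2)
Step 4: ant0:(0,2)->E->(0,3) | ant1:(4,0)->N->(3,0) | ant2:(0,2)->E->(0,3)
  grid max=7 at (0,2)

(0,3) (3,0) (0,3)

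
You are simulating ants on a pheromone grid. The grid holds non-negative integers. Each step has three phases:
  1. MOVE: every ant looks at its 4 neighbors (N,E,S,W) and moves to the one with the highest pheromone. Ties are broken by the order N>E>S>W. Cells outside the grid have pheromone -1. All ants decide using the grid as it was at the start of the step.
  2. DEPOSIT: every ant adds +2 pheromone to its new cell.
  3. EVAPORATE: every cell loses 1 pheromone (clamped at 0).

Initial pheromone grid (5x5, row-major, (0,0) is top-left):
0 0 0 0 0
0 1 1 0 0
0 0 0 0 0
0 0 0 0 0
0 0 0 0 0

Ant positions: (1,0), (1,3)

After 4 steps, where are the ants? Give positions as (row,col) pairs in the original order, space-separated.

Step 1: ant0:(1,0)->E->(1,1) | ant1:(1,3)->W->(1,2)
  grid max=2 at (1,1)
Step 2: ant0:(1,1)->E->(1,2) | ant1:(1,2)->W->(1,1)
  grid max=3 at (1,1)
Step 3: ant0:(1,2)->W->(1,1) | ant1:(1,1)->E->(1,2)
  grid max=4 at (1,1)
Step 4: ant0:(1,1)->E->(1,2) | ant1:(1,2)->W->(1,1)
  grid max=5 at (1,1)

(1,2) (1,1)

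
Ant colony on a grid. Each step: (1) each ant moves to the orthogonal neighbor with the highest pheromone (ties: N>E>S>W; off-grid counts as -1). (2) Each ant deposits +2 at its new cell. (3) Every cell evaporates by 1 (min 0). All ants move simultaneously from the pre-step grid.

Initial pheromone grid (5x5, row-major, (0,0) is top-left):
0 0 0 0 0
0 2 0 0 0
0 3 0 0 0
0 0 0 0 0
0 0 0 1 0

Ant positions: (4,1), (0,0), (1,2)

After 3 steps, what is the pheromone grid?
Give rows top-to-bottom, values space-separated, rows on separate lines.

After step 1: ants at (3,1),(0,1),(1,1)
  0 1 0 0 0
  0 3 0 0 0
  0 2 0 0 0
  0 1 0 0 0
  0 0 0 0 0
After step 2: ants at (2,1),(1,1),(2,1)
  0 0 0 0 0
  0 4 0 0 0
  0 5 0 0 0
  0 0 0 0 0
  0 0 0 0 0
After step 3: ants at (1,1),(2,1),(1,1)
  0 0 0 0 0
  0 7 0 0 0
  0 6 0 0 0
  0 0 0 0 0
  0 0 0 0 0

0 0 0 0 0
0 7 0 0 0
0 6 0 0 0
0 0 0 0 0
0 0 0 0 0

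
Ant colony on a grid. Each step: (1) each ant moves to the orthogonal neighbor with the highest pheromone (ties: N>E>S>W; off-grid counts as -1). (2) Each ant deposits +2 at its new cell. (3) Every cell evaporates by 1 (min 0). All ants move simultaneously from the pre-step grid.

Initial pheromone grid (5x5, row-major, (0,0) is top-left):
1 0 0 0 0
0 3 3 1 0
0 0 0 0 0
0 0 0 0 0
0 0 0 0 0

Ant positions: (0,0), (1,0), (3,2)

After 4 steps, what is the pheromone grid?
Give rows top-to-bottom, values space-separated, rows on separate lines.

After step 1: ants at (0,1),(1,1),(2,2)
  0 1 0 0 0
  0 4 2 0 0
  0 0 1 0 0
  0 0 0 0 0
  0 0 0 0 0
After step 2: ants at (1,1),(1,2),(1,2)
  0 0 0 0 0
  0 5 5 0 0
  0 0 0 0 0
  0 0 0 0 0
  0 0 0 0 0
After step 3: ants at (1,2),(1,1),(1,1)
  0 0 0 0 0
  0 8 6 0 0
  0 0 0 0 0
  0 0 0 0 0
  0 0 0 0 0
After step 4: ants at (1,1),(1,2),(1,2)
  0 0 0 0 0
  0 9 9 0 0
  0 0 0 0 0
  0 0 0 0 0
  0 0 0 0 0

0 0 0 0 0
0 9 9 0 0
0 0 0 0 0
0 0 0 0 0
0 0 0 0 0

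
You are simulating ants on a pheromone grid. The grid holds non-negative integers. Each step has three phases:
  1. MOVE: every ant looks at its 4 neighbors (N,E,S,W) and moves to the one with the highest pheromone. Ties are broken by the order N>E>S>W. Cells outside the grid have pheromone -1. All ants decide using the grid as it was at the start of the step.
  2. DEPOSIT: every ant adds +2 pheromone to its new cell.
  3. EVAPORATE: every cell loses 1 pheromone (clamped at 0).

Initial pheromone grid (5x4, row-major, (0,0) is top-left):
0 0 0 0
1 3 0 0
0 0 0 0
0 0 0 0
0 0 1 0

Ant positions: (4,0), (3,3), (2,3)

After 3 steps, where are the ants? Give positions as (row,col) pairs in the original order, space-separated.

Step 1: ant0:(4,0)->N->(3,0) | ant1:(3,3)->N->(2,3) | ant2:(2,3)->N->(1,3)
  grid max=2 at (1,1)
Step 2: ant0:(3,0)->N->(2,0) | ant1:(2,3)->N->(1,3) | ant2:(1,3)->S->(2,3)
  grid max=2 at (1,3)
Step 3: ant0:(2,0)->N->(1,0) | ant1:(1,3)->S->(2,3) | ant2:(2,3)->N->(1,3)
  grid max=3 at (1,3)

(1,0) (2,3) (1,3)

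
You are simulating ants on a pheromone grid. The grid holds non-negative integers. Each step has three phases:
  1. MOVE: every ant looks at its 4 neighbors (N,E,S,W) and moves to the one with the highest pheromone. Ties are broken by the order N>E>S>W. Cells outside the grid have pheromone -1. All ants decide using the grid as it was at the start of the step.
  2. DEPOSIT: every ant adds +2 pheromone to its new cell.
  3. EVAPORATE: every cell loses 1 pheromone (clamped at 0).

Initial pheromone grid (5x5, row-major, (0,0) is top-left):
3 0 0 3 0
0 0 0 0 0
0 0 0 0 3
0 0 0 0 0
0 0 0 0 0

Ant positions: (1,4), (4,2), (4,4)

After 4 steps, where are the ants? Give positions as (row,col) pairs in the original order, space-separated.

Step 1: ant0:(1,4)->S->(2,4) | ant1:(4,2)->N->(3,2) | ant2:(4,4)->N->(3,4)
  grid max=4 at (2,4)
Step 2: ant0:(2,4)->S->(3,4) | ant1:(3,2)->N->(2,2) | ant2:(3,4)->N->(2,4)
  grid max=5 at (2,4)
Step 3: ant0:(3,4)->N->(2,4) | ant1:(2,2)->N->(1,2) | ant2:(2,4)->S->(3,4)
  grid max=6 at (2,4)
Step 4: ant0:(2,4)->S->(3,4) | ant1:(1,2)->N->(0,2) | ant2:(3,4)->N->(2,4)
  grid max=7 at (2,4)

(3,4) (0,2) (2,4)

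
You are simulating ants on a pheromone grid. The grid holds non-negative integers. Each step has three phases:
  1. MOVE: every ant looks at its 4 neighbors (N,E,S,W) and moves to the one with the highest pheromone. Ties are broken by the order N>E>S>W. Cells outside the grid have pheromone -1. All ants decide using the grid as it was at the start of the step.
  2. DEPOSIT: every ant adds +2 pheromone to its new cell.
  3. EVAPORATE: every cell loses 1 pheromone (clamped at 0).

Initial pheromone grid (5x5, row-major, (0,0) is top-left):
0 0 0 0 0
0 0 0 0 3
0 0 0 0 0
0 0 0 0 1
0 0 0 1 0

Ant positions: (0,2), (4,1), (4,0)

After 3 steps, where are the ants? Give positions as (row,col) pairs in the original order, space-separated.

Step 1: ant0:(0,2)->E->(0,3) | ant1:(4,1)->N->(3,1) | ant2:(4,0)->N->(3,0)
  grid max=2 at (1,4)
Step 2: ant0:(0,3)->E->(0,4) | ant1:(3,1)->W->(3,0) | ant2:(3,0)->E->(3,1)
  grid max=2 at (3,0)
Step 3: ant0:(0,4)->S->(1,4) | ant1:(3,0)->E->(3,1) | ant2:(3,1)->W->(3,0)
  grid max=3 at (3,0)

(1,4) (3,1) (3,0)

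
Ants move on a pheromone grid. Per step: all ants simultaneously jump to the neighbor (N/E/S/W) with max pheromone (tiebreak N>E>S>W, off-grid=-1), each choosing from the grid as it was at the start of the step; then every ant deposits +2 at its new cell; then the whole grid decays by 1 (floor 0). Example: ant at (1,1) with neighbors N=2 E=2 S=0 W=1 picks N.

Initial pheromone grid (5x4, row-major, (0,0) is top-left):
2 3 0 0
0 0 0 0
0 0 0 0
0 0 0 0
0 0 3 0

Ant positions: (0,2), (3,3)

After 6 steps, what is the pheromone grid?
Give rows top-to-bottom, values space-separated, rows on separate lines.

After step 1: ants at (0,1),(2,3)
  1 4 0 0
  0 0 0 0
  0 0 0 1
  0 0 0 0
  0 0 2 0
After step 2: ants at (0,0),(1,3)
  2 3 0 0
  0 0 0 1
  0 0 0 0
  0 0 0 0
  0 0 1 0
After step 3: ants at (0,1),(0,3)
  1 4 0 1
  0 0 0 0
  0 0 0 0
  0 0 0 0
  0 0 0 0
After step 4: ants at (0,0),(1,3)
  2 3 0 0
  0 0 0 1
  0 0 0 0
  0 0 0 0
  0 0 0 0
After step 5: ants at (0,1),(0,3)
  1 4 0 1
  0 0 0 0
  0 0 0 0
  0 0 0 0
  0 0 0 0
After step 6: ants at (0,0),(1,3)
  2 3 0 0
  0 0 0 1
  0 0 0 0
  0 0 0 0
  0 0 0 0

2 3 0 0
0 0 0 1
0 0 0 0
0 0 0 0
0 0 0 0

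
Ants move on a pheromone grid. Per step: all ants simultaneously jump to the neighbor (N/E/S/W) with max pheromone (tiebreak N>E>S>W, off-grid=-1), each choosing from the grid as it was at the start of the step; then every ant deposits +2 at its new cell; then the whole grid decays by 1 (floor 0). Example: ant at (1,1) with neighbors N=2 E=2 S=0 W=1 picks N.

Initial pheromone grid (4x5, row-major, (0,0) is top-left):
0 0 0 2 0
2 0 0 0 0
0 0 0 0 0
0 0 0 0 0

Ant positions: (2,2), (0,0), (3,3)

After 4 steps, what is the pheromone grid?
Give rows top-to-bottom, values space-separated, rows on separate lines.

After step 1: ants at (1,2),(1,0),(2,3)
  0 0 0 1 0
  3 0 1 0 0
  0 0 0 1 0
  0 0 0 0 0
After step 2: ants at (0,2),(0,0),(1,3)
  1 0 1 0 0
  2 0 0 1 0
  0 0 0 0 0
  0 0 0 0 0
After step 3: ants at (0,3),(1,0),(0,3)
  0 0 0 3 0
  3 0 0 0 0
  0 0 0 0 0
  0 0 0 0 0
After step 4: ants at (0,4),(0,0),(0,4)
  1 0 0 2 3
  2 0 0 0 0
  0 0 0 0 0
  0 0 0 0 0

1 0 0 2 3
2 0 0 0 0
0 0 0 0 0
0 0 0 0 0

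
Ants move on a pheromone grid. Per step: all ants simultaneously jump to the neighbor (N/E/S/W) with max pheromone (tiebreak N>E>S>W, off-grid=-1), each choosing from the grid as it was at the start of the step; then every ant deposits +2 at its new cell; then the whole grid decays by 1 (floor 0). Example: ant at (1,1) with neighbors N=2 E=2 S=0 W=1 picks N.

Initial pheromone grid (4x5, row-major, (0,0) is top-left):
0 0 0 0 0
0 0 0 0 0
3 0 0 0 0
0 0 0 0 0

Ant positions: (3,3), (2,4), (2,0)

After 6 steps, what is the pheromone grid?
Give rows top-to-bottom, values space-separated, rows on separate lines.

After step 1: ants at (2,3),(1,4),(1,0)
  0 0 0 0 0
  1 0 0 0 1
  2 0 0 1 0
  0 0 0 0 0
After step 2: ants at (1,3),(0,4),(2,0)
  0 0 0 0 1
  0 0 0 1 0
  3 0 0 0 0
  0 0 0 0 0
After step 3: ants at (0,3),(1,4),(1,0)
  0 0 0 1 0
  1 0 0 0 1
  2 0 0 0 0
  0 0 0 0 0
After step 4: ants at (0,4),(0,4),(2,0)
  0 0 0 0 3
  0 0 0 0 0
  3 0 0 0 0
  0 0 0 0 0
After step 5: ants at (1,4),(1,4),(1,0)
  0 0 0 0 2
  1 0 0 0 3
  2 0 0 0 0
  0 0 0 0 0
After step 6: ants at (0,4),(0,4),(2,0)
  0 0 0 0 5
  0 0 0 0 2
  3 0 0 0 0
  0 0 0 0 0

0 0 0 0 5
0 0 0 0 2
3 0 0 0 0
0 0 0 0 0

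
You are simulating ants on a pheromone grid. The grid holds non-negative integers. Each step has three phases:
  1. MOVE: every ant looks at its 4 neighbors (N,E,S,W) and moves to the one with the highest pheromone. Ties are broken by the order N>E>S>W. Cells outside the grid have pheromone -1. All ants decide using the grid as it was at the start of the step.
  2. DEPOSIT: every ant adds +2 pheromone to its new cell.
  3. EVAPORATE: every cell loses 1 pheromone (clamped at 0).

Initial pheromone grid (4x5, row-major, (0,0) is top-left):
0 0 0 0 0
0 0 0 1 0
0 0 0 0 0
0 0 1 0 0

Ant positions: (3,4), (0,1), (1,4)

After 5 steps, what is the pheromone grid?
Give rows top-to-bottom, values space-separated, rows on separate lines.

After step 1: ants at (2,4),(0,2),(1,3)
  0 0 1 0 0
  0 0 0 2 0
  0 0 0 0 1
  0 0 0 0 0
After step 2: ants at (1,4),(0,3),(0,3)
  0 0 0 3 0
  0 0 0 1 1
  0 0 0 0 0
  0 0 0 0 0
After step 3: ants at (1,3),(1,3),(1,3)
  0 0 0 2 0
  0 0 0 6 0
  0 0 0 0 0
  0 0 0 0 0
After step 4: ants at (0,3),(0,3),(0,3)
  0 0 0 7 0
  0 0 0 5 0
  0 0 0 0 0
  0 0 0 0 0
After step 5: ants at (1,3),(1,3),(1,3)
  0 0 0 6 0
  0 0 0 10 0
  0 0 0 0 0
  0 0 0 0 0

0 0 0 6 0
0 0 0 10 0
0 0 0 0 0
0 0 0 0 0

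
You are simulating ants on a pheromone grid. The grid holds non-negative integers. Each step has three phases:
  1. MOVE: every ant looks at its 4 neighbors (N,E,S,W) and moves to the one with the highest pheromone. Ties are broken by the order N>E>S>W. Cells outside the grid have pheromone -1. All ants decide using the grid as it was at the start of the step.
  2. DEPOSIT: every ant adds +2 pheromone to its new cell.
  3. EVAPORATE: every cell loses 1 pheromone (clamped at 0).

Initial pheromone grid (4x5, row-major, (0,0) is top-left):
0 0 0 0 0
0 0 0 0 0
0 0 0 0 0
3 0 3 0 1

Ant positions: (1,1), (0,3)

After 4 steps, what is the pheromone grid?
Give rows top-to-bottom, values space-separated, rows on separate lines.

After step 1: ants at (0,1),(0,4)
  0 1 0 0 1
  0 0 0 0 0
  0 0 0 0 0
  2 0 2 0 0
After step 2: ants at (0,2),(1,4)
  0 0 1 0 0
  0 0 0 0 1
  0 0 0 0 0
  1 0 1 0 0
After step 3: ants at (0,3),(0,4)
  0 0 0 1 1
  0 0 0 0 0
  0 0 0 0 0
  0 0 0 0 0
After step 4: ants at (0,4),(0,3)
  0 0 0 2 2
  0 0 0 0 0
  0 0 0 0 0
  0 0 0 0 0

0 0 0 2 2
0 0 0 0 0
0 0 0 0 0
0 0 0 0 0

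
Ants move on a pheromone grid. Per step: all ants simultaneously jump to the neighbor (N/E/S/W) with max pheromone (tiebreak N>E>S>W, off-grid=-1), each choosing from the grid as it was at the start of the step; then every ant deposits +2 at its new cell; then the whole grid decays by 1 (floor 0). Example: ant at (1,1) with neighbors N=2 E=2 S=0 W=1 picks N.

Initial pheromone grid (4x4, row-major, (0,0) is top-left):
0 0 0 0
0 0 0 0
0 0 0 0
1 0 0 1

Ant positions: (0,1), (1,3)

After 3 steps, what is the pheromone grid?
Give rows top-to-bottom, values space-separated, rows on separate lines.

After step 1: ants at (0,2),(0,3)
  0 0 1 1
  0 0 0 0
  0 0 0 0
  0 0 0 0
After step 2: ants at (0,3),(0,2)
  0 0 2 2
  0 0 0 0
  0 0 0 0
  0 0 0 0
After step 3: ants at (0,2),(0,3)
  0 0 3 3
  0 0 0 0
  0 0 0 0
  0 0 0 0

0 0 3 3
0 0 0 0
0 0 0 0
0 0 0 0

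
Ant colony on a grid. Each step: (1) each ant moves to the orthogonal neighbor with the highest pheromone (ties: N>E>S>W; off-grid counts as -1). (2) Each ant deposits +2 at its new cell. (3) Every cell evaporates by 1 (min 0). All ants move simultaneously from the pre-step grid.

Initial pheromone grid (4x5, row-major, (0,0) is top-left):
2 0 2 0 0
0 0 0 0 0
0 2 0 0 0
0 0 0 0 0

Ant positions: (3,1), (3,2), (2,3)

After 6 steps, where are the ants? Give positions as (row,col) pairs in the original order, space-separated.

Step 1: ant0:(3,1)->N->(2,1) | ant1:(3,2)->N->(2,2) | ant2:(2,3)->N->(1,3)
  grid max=3 at (2,1)
Step 2: ant0:(2,1)->E->(2,2) | ant1:(2,2)->W->(2,1) | ant2:(1,3)->N->(0,3)
  grid max=4 at (2,1)
Step 3: ant0:(2,2)->W->(2,1) | ant1:(2,1)->E->(2,2) | ant2:(0,3)->E->(0,4)
  grid max=5 at (2,1)
Step 4: ant0:(2,1)->E->(2,2) | ant1:(2,2)->W->(2,1) | ant2:(0,4)->S->(1,4)
  grid max=6 at (2,1)
Step 5: ant0:(2,2)->W->(2,1) | ant1:(2,1)->E->(2,2) | ant2:(1,4)->N->(0,4)
  grid max=7 at (2,1)
Step 6: ant0:(2,1)->E->(2,2) | ant1:(2,2)->W->(2,1) | ant2:(0,4)->S->(1,4)
  grid max=8 at (2,1)

(2,2) (2,1) (1,4)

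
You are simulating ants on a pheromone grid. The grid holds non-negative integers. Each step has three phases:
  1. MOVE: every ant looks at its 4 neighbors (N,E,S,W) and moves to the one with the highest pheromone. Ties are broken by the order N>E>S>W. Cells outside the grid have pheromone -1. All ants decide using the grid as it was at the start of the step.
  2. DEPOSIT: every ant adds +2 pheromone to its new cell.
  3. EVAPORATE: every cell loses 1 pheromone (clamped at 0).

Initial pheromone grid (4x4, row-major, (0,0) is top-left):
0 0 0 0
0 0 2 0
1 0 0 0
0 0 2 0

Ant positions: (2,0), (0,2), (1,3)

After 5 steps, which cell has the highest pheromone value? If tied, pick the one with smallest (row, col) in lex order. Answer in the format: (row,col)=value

Answer: (1,2)=11

Derivation:
Step 1: ant0:(2,0)->N->(1,0) | ant1:(0,2)->S->(1,2) | ant2:(1,3)->W->(1,2)
  grid max=5 at (1,2)
Step 2: ant0:(1,0)->N->(0,0) | ant1:(1,2)->N->(0,2) | ant2:(1,2)->N->(0,2)
  grid max=4 at (1,2)
Step 3: ant0:(0,0)->E->(0,1) | ant1:(0,2)->S->(1,2) | ant2:(0,2)->S->(1,2)
  grid max=7 at (1,2)
Step 4: ant0:(0,1)->E->(0,2) | ant1:(1,2)->N->(0,2) | ant2:(1,2)->N->(0,2)
  grid max=7 at (0,2)
Step 5: ant0:(0,2)->S->(1,2) | ant1:(0,2)->S->(1,2) | ant2:(0,2)->S->(1,2)
  grid max=11 at (1,2)
Final grid:
  0 0 6 0
  0 0 11 0
  0 0 0 0
  0 0 0 0
Max pheromone 11 at (1,2)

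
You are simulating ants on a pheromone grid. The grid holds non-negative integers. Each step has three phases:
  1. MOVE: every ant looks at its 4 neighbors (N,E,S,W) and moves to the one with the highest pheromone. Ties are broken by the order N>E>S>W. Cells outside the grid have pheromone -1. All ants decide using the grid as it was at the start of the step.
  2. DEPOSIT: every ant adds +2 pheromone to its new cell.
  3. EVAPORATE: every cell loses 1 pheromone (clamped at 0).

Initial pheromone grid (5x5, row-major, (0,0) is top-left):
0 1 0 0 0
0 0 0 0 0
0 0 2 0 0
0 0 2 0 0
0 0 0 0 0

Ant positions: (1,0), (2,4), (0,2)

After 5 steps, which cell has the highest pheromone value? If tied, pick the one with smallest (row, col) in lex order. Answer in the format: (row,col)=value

Step 1: ant0:(1,0)->N->(0,0) | ant1:(2,4)->N->(1,4) | ant2:(0,2)->W->(0,1)
  grid max=2 at (0,1)
Step 2: ant0:(0,0)->E->(0,1) | ant1:(1,4)->N->(0,4) | ant2:(0,1)->W->(0,0)
  grid max=3 at (0,1)
Step 3: ant0:(0,1)->W->(0,0) | ant1:(0,4)->S->(1,4) | ant2:(0,0)->E->(0,1)
  grid max=4 at (0,1)
Step 4: ant0:(0,0)->E->(0,1) | ant1:(1,4)->N->(0,4) | ant2:(0,1)->W->(0,0)
  grid max=5 at (0,1)
Step 5: ant0:(0,1)->W->(0,0) | ant1:(0,4)->S->(1,4) | ant2:(0,0)->E->(0,1)
  grid max=6 at (0,1)
Final grid:
  5 6 0 0 0
  0 0 0 0 1
  0 0 0 0 0
  0 0 0 0 0
  0 0 0 0 0
Max pheromone 6 at (0,1)

Answer: (0,1)=6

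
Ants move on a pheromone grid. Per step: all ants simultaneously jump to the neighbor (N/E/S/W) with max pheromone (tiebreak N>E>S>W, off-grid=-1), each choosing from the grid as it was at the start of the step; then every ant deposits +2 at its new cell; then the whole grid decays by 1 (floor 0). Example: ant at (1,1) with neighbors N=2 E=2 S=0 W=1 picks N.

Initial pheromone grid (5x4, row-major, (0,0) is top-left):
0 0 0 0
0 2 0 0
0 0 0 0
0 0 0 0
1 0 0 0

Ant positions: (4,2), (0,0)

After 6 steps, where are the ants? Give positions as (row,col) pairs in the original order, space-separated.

Step 1: ant0:(4,2)->N->(3,2) | ant1:(0,0)->E->(0,1)
  grid max=1 at (0,1)
Step 2: ant0:(3,2)->N->(2,2) | ant1:(0,1)->S->(1,1)
  grid max=2 at (1,1)
Step 3: ant0:(2,2)->N->(1,2) | ant1:(1,1)->N->(0,1)
  grid max=1 at (0,1)
Step 4: ant0:(1,2)->W->(1,1) | ant1:(0,1)->S->(1,1)
  grid max=4 at (1,1)
Step 5: ant0:(1,1)->N->(0,1) | ant1:(1,1)->N->(0,1)
  grid max=3 at (0,1)
Step 6: ant0:(0,1)->S->(1,1) | ant1:(0,1)->S->(1,1)
  grid max=6 at (1,1)

(1,1) (1,1)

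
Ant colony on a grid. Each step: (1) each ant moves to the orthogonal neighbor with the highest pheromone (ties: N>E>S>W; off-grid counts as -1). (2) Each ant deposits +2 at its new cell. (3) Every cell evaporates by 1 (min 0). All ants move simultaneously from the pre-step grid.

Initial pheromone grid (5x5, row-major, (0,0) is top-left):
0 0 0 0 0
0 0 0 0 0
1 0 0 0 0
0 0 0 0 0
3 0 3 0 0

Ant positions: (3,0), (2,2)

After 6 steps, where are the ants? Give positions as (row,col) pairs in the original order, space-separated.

Step 1: ant0:(3,0)->S->(4,0) | ant1:(2,2)->N->(1,2)
  grid max=4 at (4,0)
Step 2: ant0:(4,0)->N->(3,0) | ant1:(1,2)->N->(0,2)
  grid max=3 at (4,0)
Step 3: ant0:(3,0)->S->(4,0) | ant1:(0,2)->E->(0,3)
  grid max=4 at (4,0)
Step 4: ant0:(4,0)->N->(3,0) | ant1:(0,3)->E->(0,4)
  grid max=3 at (4,0)
Step 5: ant0:(3,0)->S->(4,0) | ant1:(0,4)->S->(1,4)
  grid max=4 at (4,0)
Step 6: ant0:(4,0)->N->(3,0) | ant1:(1,4)->N->(0,4)
  grid max=3 at (4,0)

(3,0) (0,4)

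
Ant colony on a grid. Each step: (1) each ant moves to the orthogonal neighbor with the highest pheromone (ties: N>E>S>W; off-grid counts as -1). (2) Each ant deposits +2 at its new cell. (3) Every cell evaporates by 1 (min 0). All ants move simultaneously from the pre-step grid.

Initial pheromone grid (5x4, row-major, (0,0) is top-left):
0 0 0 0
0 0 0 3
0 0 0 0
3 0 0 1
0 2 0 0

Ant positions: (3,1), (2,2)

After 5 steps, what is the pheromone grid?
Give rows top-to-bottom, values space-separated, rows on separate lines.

After step 1: ants at (3,0),(1,2)
  0 0 0 0
  0 0 1 2
  0 0 0 0
  4 0 0 0
  0 1 0 0
After step 2: ants at (2,0),(1,3)
  0 0 0 0
  0 0 0 3
  1 0 0 0
  3 0 0 0
  0 0 0 0
After step 3: ants at (3,0),(0,3)
  0 0 0 1
  0 0 0 2
  0 0 0 0
  4 0 0 0
  0 0 0 0
After step 4: ants at (2,0),(1,3)
  0 0 0 0
  0 0 0 3
  1 0 0 0
  3 0 0 0
  0 0 0 0
After step 5: ants at (3,0),(0,3)
  0 0 0 1
  0 0 0 2
  0 0 0 0
  4 0 0 0
  0 0 0 0

0 0 0 1
0 0 0 2
0 0 0 0
4 0 0 0
0 0 0 0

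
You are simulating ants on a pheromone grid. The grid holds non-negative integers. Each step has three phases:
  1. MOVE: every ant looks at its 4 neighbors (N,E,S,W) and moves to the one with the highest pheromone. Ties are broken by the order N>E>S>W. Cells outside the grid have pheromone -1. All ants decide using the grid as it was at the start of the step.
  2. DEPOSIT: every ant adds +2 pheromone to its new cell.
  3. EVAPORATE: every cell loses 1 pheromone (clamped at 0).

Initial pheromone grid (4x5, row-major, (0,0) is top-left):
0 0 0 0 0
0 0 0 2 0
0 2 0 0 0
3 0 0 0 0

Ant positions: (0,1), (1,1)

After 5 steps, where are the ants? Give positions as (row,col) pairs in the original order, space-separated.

Step 1: ant0:(0,1)->E->(0,2) | ant1:(1,1)->S->(2,1)
  grid max=3 at (2,1)
Step 2: ant0:(0,2)->E->(0,3) | ant1:(2,1)->N->(1,1)
  grid max=2 at (2,1)
Step 3: ant0:(0,3)->E->(0,4) | ant1:(1,1)->S->(2,1)
  grid max=3 at (2,1)
Step 4: ant0:(0,4)->S->(1,4) | ant1:(2,1)->N->(1,1)
  grid max=2 at (2,1)
Step 5: ant0:(1,4)->N->(0,4) | ant1:(1,1)->S->(2,1)
  grid max=3 at (2,1)

(0,4) (2,1)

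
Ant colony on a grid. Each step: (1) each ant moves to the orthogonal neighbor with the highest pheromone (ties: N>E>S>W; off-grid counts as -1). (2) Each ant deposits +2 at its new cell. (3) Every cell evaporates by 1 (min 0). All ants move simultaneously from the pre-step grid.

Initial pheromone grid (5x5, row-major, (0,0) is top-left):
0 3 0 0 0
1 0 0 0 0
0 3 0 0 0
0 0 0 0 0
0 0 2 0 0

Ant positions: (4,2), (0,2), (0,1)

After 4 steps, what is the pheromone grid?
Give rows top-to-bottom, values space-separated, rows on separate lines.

After step 1: ants at (3,2),(0,1),(0,2)
  0 4 1 0 0
  0 0 0 0 0
  0 2 0 0 0
  0 0 1 0 0
  0 0 1 0 0
After step 2: ants at (4,2),(0,2),(0,1)
  0 5 2 0 0
  0 0 0 0 0
  0 1 0 0 0
  0 0 0 0 0
  0 0 2 0 0
After step 3: ants at (3,2),(0,1),(0,2)
  0 6 3 0 0
  0 0 0 0 0
  0 0 0 0 0
  0 0 1 0 0
  0 0 1 0 0
After step 4: ants at (4,2),(0,2),(0,1)
  0 7 4 0 0
  0 0 0 0 0
  0 0 0 0 0
  0 0 0 0 0
  0 0 2 0 0

0 7 4 0 0
0 0 0 0 0
0 0 0 0 0
0 0 0 0 0
0 0 2 0 0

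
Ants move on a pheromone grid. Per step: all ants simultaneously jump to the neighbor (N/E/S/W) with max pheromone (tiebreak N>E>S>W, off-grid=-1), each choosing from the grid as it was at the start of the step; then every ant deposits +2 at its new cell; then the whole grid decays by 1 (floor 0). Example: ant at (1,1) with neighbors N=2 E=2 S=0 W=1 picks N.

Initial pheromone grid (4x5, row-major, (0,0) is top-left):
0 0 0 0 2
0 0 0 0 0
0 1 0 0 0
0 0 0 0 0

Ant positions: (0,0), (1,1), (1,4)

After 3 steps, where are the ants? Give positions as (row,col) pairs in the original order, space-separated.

Step 1: ant0:(0,0)->E->(0,1) | ant1:(1,1)->S->(2,1) | ant2:(1,4)->N->(0,4)
  grid max=3 at (0,4)
Step 2: ant0:(0,1)->E->(0,2) | ant1:(2,1)->N->(1,1) | ant2:(0,4)->S->(1,4)
  grid max=2 at (0,4)
Step 3: ant0:(0,2)->E->(0,3) | ant1:(1,1)->S->(2,1) | ant2:(1,4)->N->(0,4)
  grid max=3 at (0,4)

(0,3) (2,1) (0,4)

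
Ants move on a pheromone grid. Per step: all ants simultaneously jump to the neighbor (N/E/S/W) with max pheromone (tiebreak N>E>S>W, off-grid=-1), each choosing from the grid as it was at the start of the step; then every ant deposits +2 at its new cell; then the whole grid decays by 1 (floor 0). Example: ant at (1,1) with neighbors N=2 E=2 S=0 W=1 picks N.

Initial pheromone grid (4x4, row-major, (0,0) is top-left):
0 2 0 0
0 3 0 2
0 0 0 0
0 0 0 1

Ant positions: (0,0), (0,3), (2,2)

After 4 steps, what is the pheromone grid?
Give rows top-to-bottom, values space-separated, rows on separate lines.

After step 1: ants at (0,1),(1,3),(1,2)
  0 3 0 0
  0 2 1 3
  0 0 0 0
  0 0 0 0
After step 2: ants at (1,1),(1,2),(1,3)
  0 2 0 0
  0 3 2 4
  0 0 0 0
  0 0 0 0
After step 3: ants at (0,1),(1,3),(1,2)
  0 3 0 0
  0 2 3 5
  0 0 0 0
  0 0 0 0
After step 4: ants at (1,1),(1,2),(1,3)
  0 2 0 0
  0 3 4 6
  0 0 0 0
  0 0 0 0

0 2 0 0
0 3 4 6
0 0 0 0
0 0 0 0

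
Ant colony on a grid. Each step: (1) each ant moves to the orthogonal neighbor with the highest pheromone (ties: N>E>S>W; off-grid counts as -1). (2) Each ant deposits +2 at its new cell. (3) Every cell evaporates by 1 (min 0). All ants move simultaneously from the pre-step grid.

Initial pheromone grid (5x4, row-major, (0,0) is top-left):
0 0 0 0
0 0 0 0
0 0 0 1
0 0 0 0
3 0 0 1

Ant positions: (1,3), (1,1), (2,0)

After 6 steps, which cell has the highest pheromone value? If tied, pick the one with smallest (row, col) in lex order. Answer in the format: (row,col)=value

Answer: (1,3)=7

Derivation:
Step 1: ant0:(1,3)->S->(2,3) | ant1:(1,1)->N->(0,1) | ant2:(2,0)->N->(1,0)
  grid max=2 at (2,3)
Step 2: ant0:(2,3)->N->(1,3) | ant1:(0,1)->E->(0,2) | ant2:(1,0)->N->(0,0)
  grid max=1 at (0,0)
Step 3: ant0:(1,3)->S->(2,3) | ant1:(0,2)->E->(0,3) | ant2:(0,0)->E->(0,1)
  grid max=2 at (2,3)
Step 4: ant0:(2,3)->N->(1,3) | ant1:(0,3)->S->(1,3) | ant2:(0,1)->E->(0,2)
  grid max=3 at (1,3)
Step 5: ant0:(1,3)->S->(2,3) | ant1:(1,3)->S->(2,3) | ant2:(0,2)->E->(0,3)
  grid max=4 at (2,3)
Step 6: ant0:(2,3)->N->(1,3) | ant1:(2,3)->N->(1,3) | ant2:(0,3)->S->(1,3)
  grid max=7 at (1,3)
Final grid:
  0 0 0 0
  0 0 0 7
  0 0 0 3
  0 0 0 0
  0 0 0 0
Max pheromone 7 at (1,3)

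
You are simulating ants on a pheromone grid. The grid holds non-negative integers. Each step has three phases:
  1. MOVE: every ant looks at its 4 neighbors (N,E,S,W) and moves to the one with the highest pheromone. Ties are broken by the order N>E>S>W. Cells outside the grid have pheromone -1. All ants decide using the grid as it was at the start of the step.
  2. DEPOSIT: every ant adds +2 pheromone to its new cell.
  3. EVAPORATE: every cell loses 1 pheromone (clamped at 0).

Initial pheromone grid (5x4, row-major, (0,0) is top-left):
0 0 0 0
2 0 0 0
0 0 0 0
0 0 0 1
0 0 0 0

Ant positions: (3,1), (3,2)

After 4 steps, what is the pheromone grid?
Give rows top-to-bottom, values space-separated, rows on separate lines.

After step 1: ants at (2,1),(3,3)
  0 0 0 0
  1 0 0 0
  0 1 0 0
  0 0 0 2
  0 0 0 0
After step 2: ants at (1,1),(2,3)
  0 0 0 0
  0 1 0 0
  0 0 0 1
  0 0 0 1
  0 0 0 0
After step 3: ants at (0,1),(3,3)
  0 1 0 0
  0 0 0 0
  0 0 0 0
  0 0 0 2
  0 0 0 0
After step 4: ants at (0,2),(2,3)
  0 0 1 0
  0 0 0 0
  0 0 0 1
  0 0 0 1
  0 0 0 0

0 0 1 0
0 0 0 0
0 0 0 1
0 0 0 1
0 0 0 0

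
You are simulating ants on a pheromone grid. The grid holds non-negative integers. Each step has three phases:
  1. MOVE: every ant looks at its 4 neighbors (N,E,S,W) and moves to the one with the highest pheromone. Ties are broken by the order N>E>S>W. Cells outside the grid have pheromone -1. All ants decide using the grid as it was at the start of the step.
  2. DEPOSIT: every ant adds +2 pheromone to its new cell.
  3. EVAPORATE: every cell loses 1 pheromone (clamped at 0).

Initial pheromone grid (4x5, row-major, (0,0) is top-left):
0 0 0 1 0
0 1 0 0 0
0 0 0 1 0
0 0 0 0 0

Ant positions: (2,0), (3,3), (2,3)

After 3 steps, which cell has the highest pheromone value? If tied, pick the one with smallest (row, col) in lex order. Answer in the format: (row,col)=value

Answer: (2,3)=4

Derivation:
Step 1: ant0:(2,0)->N->(1,0) | ant1:(3,3)->N->(2,3) | ant2:(2,3)->N->(1,3)
  grid max=2 at (2,3)
Step 2: ant0:(1,0)->N->(0,0) | ant1:(2,3)->N->(1,3) | ant2:(1,3)->S->(2,3)
  grid max=3 at (2,3)
Step 3: ant0:(0,0)->E->(0,1) | ant1:(1,3)->S->(2,3) | ant2:(2,3)->N->(1,3)
  grid max=4 at (2,3)
Final grid:
  0 1 0 0 0
  0 0 0 3 0
  0 0 0 4 0
  0 0 0 0 0
Max pheromone 4 at (2,3)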